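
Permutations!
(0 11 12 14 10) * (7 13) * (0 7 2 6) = (0 11 12 14 10 7 13 2 6) = [11, 1, 6, 3, 4, 5, 0, 13, 8, 9, 7, 12, 14, 2, 10]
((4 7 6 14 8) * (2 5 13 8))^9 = [0, 1, 5, 3, 7, 13, 14, 6, 4, 9, 10, 11, 12, 8, 2] = (2 5 13 8 4 7 6 14)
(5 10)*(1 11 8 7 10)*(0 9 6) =(0 9 6)(1 11 8 7 10 5) =[9, 11, 2, 3, 4, 1, 0, 10, 7, 6, 5, 8]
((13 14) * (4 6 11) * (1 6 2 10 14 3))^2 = (1 11 2 14 3 6 4 10 13) = [0, 11, 14, 6, 10, 5, 4, 7, 8, 9, 13, 2, 12, 1, 3]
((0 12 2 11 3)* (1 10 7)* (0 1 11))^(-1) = (0 2 12)(1 3 11 7 10) = [2, 3, 12, 11, 4, 5, 6, 10, 8, 9, 1, 7, 0]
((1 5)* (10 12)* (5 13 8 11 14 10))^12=(1 14)(5 11)(8 12)(10 13)=[0, 14, 2, 3, 4, 11, 6, 7, 12, 9, 13, 5, 8, 10, 1]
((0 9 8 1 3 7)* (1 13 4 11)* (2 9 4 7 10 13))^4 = (0 3)(1 7)(2 9 8)(4 10)(11 13) = [3, 7, 9, 0, 10, 5, 6, 1, 2, 8, 4, 13, 12, 11]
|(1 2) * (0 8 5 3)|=4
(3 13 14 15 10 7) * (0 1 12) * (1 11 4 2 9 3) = (0 11 4 2 9 3 13 14 15 10 7 1 12) = [11, 12, 9, 13, 2, 5, 6, 1, 8, 3, 7, 4, 0, 14, 15, 10]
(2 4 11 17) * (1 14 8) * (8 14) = (1 8)(2 4 11 17) = [0, 8, 4, 3, 11, 5, 6, 7, 1, 9, 10, 17, 12, 13, 14, 15, 16, 2]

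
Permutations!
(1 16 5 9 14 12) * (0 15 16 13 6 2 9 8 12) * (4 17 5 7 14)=(0 15 16 7 14)(1 13 6 2 9 4 17 5 8 12)=[15, 13, 9, 3, 17, 8, 2, 14, 12, 4, 10, 11, 1, 6, 0, 16, 7, 5]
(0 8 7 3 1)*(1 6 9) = (0 8 7 3 6 9 1) = [8, 0, 2, 6, 4, 5, 9, 3, 7, 1]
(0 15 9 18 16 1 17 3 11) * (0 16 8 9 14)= (0 15 14)(1 17 3 11 16)(8 9 18)= [15, 17, 2, 11, 4, 5, 6, 7, 9, 18, 10, 16, 12, 13, 0, 14, 1, 3, 8]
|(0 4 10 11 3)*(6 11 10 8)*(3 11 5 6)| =4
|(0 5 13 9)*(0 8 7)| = |(0 5 13 9 8 7)| = 6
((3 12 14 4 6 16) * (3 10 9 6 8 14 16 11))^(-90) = (3 12 16 10 9 6 11) = [0, 1, 2, 12, 4, 5, 11, 7, 8, 6, 9, 3, 16, 13, 14, 15, 10]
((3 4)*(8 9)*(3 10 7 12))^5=(12)(8 9)=[0, 1, 2, 3, 4, 5, 6, 7, 9, 8, 10, 11, 12]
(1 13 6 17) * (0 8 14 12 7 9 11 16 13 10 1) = (0 8 14 12 7 9 11 16 13 6 17)(1 10) = [8, 10, 2, 3, 4, 5, 17, 9, 14, 11, 1, 16, 7, 6, 12, 15, 13, 0]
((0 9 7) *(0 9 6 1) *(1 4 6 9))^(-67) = [9, 0, 2, 3, 6, 5, 4, 1, 8, 7] = (0 9 7 1)(4 6)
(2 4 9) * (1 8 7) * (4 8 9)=(1 9 2 8 7)=[0, 9, 8, 3, 4, 5, 6, 1, 7, 2]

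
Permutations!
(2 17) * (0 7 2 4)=(0 7 2 17 4)=[7, 1, 17, 3, 0, 5, 6, 2, 8, 9, 10, 11, 12, 13, 14, 15, 16, 4]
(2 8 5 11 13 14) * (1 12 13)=(1 12 13 14 2 8 5 11)=[0, 12, 8, 3, 4, 11, 6, 7, 5, 9, 10, 1, 13, 14, 2]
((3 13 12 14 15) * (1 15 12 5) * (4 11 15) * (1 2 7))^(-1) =(1 7 2 5 13 3 15 11 4)(12 14) =[0, 7, 5, 15, 1, 13, 6, 2, 8, 9, 10, 4, 14, 3, 12, 11]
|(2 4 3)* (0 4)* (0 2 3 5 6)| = |(0 4 5 6)| = 4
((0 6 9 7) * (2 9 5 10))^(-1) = (0 7 9 2 10 5 6) = [7, 1, 10, 3, 4, 6, 0, 9, 8, 2, 5]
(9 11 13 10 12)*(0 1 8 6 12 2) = (0 1 8 6 12 9 11 13 10 2) = [1, 8, 0, 3, 4, 5, 12, 7, 6, 11, 2, 13, 9, 10]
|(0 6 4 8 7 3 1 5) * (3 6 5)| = 4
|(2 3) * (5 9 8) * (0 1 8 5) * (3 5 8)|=7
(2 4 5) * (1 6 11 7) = [0, 6, 4, 3, 5, 2, 11, 1, 8, 9, 10, 7] = (1 6 11 7)(2 4 5)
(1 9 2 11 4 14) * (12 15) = [0, 9, 11, 3, 14, 5, 6, 7, 8, 2, 10, 4, 15, 13, 1, 12] = (1 9 2 11 4 14)(12 15)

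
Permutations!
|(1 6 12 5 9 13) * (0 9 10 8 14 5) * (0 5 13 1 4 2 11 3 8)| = |(0 9 1 6 12 5 10)(2 11 3 8 14 13 4)| = 7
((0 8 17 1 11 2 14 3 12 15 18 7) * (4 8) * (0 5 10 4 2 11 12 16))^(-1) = (0 16 3 14 2)(1 17 8 4 10 5 7 18 15 12) = [16, 17, 0, 14, 10, 7, 6, 18, 4, 9, 5, 11, 1, 13, 2, 12, 3, 8, 15]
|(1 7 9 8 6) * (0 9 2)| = |(0 9 8 6 1 7 2)| = 7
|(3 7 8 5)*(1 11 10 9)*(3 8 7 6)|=|(1 11 10 9)(3 6)(5 8)|=4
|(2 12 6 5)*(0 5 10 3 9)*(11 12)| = |(0 5 2 11 12 6 10 3 9)| = 9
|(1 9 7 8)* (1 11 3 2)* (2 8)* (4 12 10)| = 12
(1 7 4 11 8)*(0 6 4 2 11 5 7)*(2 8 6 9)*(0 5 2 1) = (0 9 1 5 7 8)(2 11 6 4) = [9, 5, 11, 3, 2, 7, 4, 8, 0, 1, 10, 6]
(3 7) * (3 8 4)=(3 7 8 4)=[0, 1, 2, 7, 3, 5, 6, 8, 4]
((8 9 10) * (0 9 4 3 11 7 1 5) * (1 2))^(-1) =(0 5 1 2 7 11 3 4 8 10 9) =[5, 2, 7, 4, 8, 1, 6, 11, 10, 0, 9, 3]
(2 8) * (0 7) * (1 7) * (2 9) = (0 1 7)(2 8 9) = [1, 7, 8, 3, 4, 5, 6, 0, 9, 2]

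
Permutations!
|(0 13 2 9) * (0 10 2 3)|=3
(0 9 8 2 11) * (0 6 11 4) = (0 9 8 2 4)(6 11) = [9, 1, 4, 3, 0, 5, 11, 7, 2, 8, 10, 6]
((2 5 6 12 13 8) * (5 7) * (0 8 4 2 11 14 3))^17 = (0 11 3 8 14)(2 6 4 5 13 7 12) = [11, 1, 6, 8, 5, 13, 4, 12, 14, 9, 10, 3, 2, 7, 0]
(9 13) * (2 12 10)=[0, 1, 12, 3, 4, 5, 6, 7, 8, 13, 2, 11, 10, 9]=(2 12 10)(9 13)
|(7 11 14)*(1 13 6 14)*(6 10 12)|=|(1 13 10 12 6 14 7 11)|=8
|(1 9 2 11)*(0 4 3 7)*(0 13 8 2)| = |(0 4 3 7 13 8 2 11 1 9)| = 10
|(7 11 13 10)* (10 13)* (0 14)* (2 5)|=6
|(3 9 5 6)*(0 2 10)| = 12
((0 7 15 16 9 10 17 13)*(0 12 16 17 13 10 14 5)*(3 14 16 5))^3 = (0 17 12 7 10 5 15 13)(3 14)(9 16) = [17, 1, 2, 14, 4, 15, 6, 10, 8, 16, 5, 11, 7, 0, 3, 13, 9, 12]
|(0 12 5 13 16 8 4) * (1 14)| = 14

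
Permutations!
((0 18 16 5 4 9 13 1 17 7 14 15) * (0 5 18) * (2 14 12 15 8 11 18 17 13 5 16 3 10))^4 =[0, 1, 18, 8, 9, 4, 6, 17, 10, 5, 11, 2, 7, 13, 3, 12, 15, 16, 14] =(2 18 14 3 8 10 11)(4 9 5)(7 17 16 15 12)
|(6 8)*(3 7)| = 2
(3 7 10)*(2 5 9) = (2 5 9)(3 7 10) = [0, 1, 5, 7, 4, 9, 6, 10, 8, 2, 3]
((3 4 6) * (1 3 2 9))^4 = (1 2 4)(3 9 6) = [0, 2, 4, 9, 1, 5, 3, 7, 8, 6]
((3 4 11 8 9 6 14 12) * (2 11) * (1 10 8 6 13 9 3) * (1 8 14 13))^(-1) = (1 9 13 6 11 2 4 3 8 12 14 10) = [0, 9, 4, 8, 3, 5, 11, 7, 12, 13, 1, 2, 14, 6, 10]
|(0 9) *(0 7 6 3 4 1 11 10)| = 9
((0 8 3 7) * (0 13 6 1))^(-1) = (0 1 6 13 7 3 8) = [1, 6, 2, 8, 4, 5, 13, 3, 0, 9, 10, 11, 12, 7]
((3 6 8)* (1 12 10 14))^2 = (1 10)(3 8 6)(12 14) = [0, 10, 2, 8, 4, 5, 3, 7, 6, 9, 1, 11, 14, 13, 12]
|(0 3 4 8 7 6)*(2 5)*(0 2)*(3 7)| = 15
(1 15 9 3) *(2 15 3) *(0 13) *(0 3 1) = (0 13 3)(2 15 9) = [13, 1, 15, 0, 4, 5, 6, 7, 8, 2, 10, 11, 12, 3, 14, 9]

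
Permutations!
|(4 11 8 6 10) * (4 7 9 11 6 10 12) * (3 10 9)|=|(3 10 7)(4 6 12)(8 9 11)|=3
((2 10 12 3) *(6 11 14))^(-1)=(2 3 12 10)(6 14 11)=[0, 1, 3, 12, 4, 5, 14, 7, 8, 9, 2, 6, 10, 13, 11]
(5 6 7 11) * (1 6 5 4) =(1 6 7 11 4) =[0, 6, 2, 3, 1, 5, 7, 11, 8, 9, 10, 4]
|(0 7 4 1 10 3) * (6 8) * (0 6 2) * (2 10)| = 20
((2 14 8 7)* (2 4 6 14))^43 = (4 8 6 7 14) = [0, 1, 2, 3, 8, 5, 7, 14, 6, 9, 10, 11, 12, 13, 4]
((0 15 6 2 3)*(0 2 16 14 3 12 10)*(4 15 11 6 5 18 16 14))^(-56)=(4 16 18 5 15)=[0, 1, 2, 3, 16, 15, 6, 7, 8, 9, 10, 11, 12, 13, 14, 4, 18, 17, 5]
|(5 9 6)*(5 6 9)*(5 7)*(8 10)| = 2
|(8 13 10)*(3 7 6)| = |(3 7 6)(8 13 10)| = 3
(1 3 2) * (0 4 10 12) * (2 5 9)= (0 4 10 12)(1 3 5 9 2)= [4, 3, 1, 5, 10, 9, 6, 7, 8, 2, 12, 11, 0]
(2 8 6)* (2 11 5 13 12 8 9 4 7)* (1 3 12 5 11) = (1 3 12 8 6)(2 9 4 7)(5 13) = [0, 3, 9, 12, 7, 13, 1, 2, 6, 4, 10, 11, 8, 5]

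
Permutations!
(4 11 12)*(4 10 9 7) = (4 11 12 10 9 7) = [0, 1, 2, 3, 11, 5, 6, 4, 8, 7, 9, 12, 10]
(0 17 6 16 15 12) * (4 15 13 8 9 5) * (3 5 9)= (0 17 6 16 13 8 3 5 4 15 12)= [17, 1, 2, 5, 15, 4, 16, 7, 3, 9, 10, 11, 0, 8, 14, 12, 13, 6]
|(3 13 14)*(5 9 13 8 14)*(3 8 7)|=6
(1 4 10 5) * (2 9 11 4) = (1 2 9 11 4 10 5) = [0, 2, 9, 3, 10, 1, 6, 7, 8, 11, 5, 4]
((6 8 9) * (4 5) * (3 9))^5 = (3 9 6 8)(4 5) = [0, 1, 2, 9, 5, 4, 8, 7, 3, 6]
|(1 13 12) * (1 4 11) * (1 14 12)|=|(1 13)(4 11 14 12)|=4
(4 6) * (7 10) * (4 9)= (4 6 9)(7 10)= [0, 1, 2, 3, 6, 5, 9, 10, 8, 4, 7]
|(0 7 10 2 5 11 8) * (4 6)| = 14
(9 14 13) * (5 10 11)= (5 10 11)(9 14 13)= [0, 1, 2, 3, 4, 10, 6, 7, 8, 14, 11, 5, 12, 9, 13]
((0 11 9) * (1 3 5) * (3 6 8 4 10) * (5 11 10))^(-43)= [3, 8, 2, 9, 1, 6, 4, 7, 5, 10, 11, 0]= (0 3 9 10 11)(1 8 5 6 4)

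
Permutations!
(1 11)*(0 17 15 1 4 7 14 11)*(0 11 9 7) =[17, 11, 2, 3, 0, 5, 6, 14, 8, 7, 10, 4, 12, 13, 9, 1, 16, 15] =(0 17 15 1 11 4)(7 14 9)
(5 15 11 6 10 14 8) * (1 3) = (1 3)(5 15 11 6 10 14 8) = [0, 3, 2, 1, 4, 15, 10, 7, 5, 9, 14, 6, 12, 13, 8, 11]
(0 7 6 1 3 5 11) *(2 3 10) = (0 7 6 1 10 2 3 5 11) = [7, 10, 3, 5, 4, 11, 1, 6, 8, 9, 2, 0]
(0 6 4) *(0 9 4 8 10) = [6, 1, 2, 3, 9, 5, 8, 7, 10, 4, 0] = (0 6 8 10)(4 9)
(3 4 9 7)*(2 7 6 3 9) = [0, 1, 7, 4, 2, 5, 3, 9, 8, 6] = (2 7 9 6 3 4)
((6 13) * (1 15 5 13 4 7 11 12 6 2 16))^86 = (1 5 2)(4 7 11 12 6)(13 16 15) = [0, 5, 1, 3, 7, 2, 4, 11, 8, 9, 10, 12, 6, 16, 14, 13, 15]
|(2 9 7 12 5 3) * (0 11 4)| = |(0 11 4)(2 9 7 12 5 3)| = 6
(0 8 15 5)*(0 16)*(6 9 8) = (0 6 9 8 15 5 16) = [6, 1, 2, 3, 4, 16, 9, 7, 15, 8, 10, 11, 12, 13, 14, 5, 0]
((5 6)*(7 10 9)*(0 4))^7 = (0 4)(5 6)(7 10 9) = [4, 1, 2, 3, 0, 6, 5, 10, 8, 7, 9]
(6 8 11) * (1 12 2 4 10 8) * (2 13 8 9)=[0, 12, 4, 3, 10, 5, 1, 7, 11, 2, 9, 6, 13, 8]=(1 12 13 8 11 6)(2 4 10 9)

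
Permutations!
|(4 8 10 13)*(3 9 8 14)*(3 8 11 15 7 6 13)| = |(3 9 11 15 7 6 13 4 14 8 10)| = 11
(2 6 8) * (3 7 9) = (2 6 8)(3 7 9) = [0, 1, 6, 7, 4, 5, 8, 9, 2, 3]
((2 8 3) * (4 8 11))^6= [0, 1, 11, 2, 8, 5, 6, 7, 3, 9, 10, 4]= (2 11 4 8 3)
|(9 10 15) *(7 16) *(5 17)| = |(5 17)(7 16)(9 10 15)| = 6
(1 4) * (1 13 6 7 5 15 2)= (1 4 13 6 7 5 15 2)= [0, 4, 1, 3, 13, 15, 7, 5, 8, 9, 10, 11, 12, 6, 14, 2]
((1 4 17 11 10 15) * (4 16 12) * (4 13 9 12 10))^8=(4 11 17)(9 13 12)=[0, 1, 2, 3, 11, 5, 6, 7, 8, 13, 10, 17, 9, 12, 14, 15, 16, 4]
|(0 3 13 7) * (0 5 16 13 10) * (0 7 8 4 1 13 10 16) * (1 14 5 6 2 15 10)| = |(0 3 16 1 13 8 4 14 5)(2 15 10 7 6)| = 45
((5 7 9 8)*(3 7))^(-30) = (9) = [0, 1, 2, 3, 4, 5, 6, 7, 8, 9]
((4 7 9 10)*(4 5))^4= (4 5 10 9 7)= [0, 1, 2, 3, 5, 10, 6, 4, 8, 7, 9]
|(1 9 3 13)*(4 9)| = |(1 4 9 3 13)| = 5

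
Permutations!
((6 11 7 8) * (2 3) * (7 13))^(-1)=[0, 1, 3, 2, 4, 5, 8, 13, 7, 9, 10, 6, 12, 11]=(2 3)(6 8 7 13 11)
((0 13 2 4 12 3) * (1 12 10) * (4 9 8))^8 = (0 12 10 8 2)(1 4 9 13 3) = [12, 4, 0, 1, 9, 5, 6, 7, 2, 13, 8, 11, 10, 3]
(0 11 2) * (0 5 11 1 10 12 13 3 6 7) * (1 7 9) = (0 7)(1 10 12 13 3 6 9)(2 5 11) = [7, 10, 5, 6, 4, 11, 9, 0, 8, 1, 12, 2, 13, 3]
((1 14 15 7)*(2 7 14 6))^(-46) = (15)(1 2)(6 7) = [0, 2, 1, 3, 4, 5, 7, 6, 8, 9, 10, 11, 12, 13, 14, 15]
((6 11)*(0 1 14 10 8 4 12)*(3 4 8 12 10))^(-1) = (0 12 10 4 3 14 1)(6 11) = [12, 0, 2, 14, 3, 5, 11, 7, 8, 9, 4, 6, 10, 13, 1]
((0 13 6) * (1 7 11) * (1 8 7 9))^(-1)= [6, 9, 2, 3, 4, 5, 13, 8, 11, 1, 10, 7, 12, 0]= (0 6 13)(1 9)(7 8 11)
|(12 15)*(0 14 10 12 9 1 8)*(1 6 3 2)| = |(0 14 10 12 15 9 6 3 2 1 8)| = 11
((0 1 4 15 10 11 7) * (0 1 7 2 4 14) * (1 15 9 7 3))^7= [14, 3, 2, 0, 4, 5, 6, 7, 8, 9, 10, 11, 12, 13, 1, 15]= (15)(0 14 1 3)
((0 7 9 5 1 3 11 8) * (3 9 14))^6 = [0, 1, 2, 3, 4, 5, 6, 7, 8, 9, 10, 11, 12, 13, 14] = (14)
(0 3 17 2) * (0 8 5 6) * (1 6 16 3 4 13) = (0 4 13 1 6)(2 8 5 16 3 17) = [4, 6, 8, 17, 13, 16, 0, 7, 5, 9, 10, 11, 12, 1, 14, 15, 3, 2]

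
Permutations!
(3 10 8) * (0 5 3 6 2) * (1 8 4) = (0 5 3 10 4 1 8 6 2) = [5, 8, 0, 10, 1, 3, 2, 7, 6, 9, 4]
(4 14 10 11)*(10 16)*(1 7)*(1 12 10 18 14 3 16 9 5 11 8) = (1 7 12 10 8)(3 16 18 14 9 5 11 4) = [0, 7, 2, 16, 3, 11, 6, 12, 1, 5, 8, 4, 10, 13, 9, 15, 18, 17, 14]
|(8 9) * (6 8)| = |(6 8 9)| = 3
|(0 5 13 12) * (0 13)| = 2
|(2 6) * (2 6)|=1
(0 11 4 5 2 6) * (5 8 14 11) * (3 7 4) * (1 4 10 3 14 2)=(0 5 1 4 8 2 6)(3 7 10)(11 14)=[5, 4, 6, 7, 8, 1, 0, 10, 2, 9, 3, 14, 12, 13, 11]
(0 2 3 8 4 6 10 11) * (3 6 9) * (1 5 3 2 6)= (0 6 10 11)(1 5 3 8 4 9 2)= [6, 5, 1, 8, 9, 3, 10, 7, 4, 2, 11, 0]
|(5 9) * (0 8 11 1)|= |(0 8 11 1)(5 9)|= 4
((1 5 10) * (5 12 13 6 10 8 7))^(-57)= (1 6 12 10 13)= [0, 6, 2, 3, 4, 5, 12, 7, 8, 9, 13, 11, 10, 1]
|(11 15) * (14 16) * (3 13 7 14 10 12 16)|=12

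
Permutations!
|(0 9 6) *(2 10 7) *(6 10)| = 6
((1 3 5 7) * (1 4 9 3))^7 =(3 7 9 5 4) =[0, 1, 2, 7, 3, 4, 6, 9, 8, 5]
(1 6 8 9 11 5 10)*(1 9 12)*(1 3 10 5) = [0, 6, 2, 10, 4, 5, 8, 7, 12, 11, 9, 1, 3] = (1 6 8 12 3 10 9 11)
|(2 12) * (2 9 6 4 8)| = 6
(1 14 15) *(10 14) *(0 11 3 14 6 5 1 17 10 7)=(0 11 3 14 15 17 10 6 5 1 7)=[11, 7, 2, 14, 4, 1, 5, 0, 8, 9, 6, 3, 12, 13, 15, 17, 16, 10]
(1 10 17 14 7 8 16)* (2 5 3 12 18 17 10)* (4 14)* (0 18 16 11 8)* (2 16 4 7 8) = (0 18 17 7)(1 16)(2 5 3 12 4 14 8 11) = [18, 16, 5, 12, 14, 3, 6, 0, 11, 9, 10, 2, 4, 13, 8, 15, 1, 7, 17]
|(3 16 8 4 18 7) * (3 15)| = 7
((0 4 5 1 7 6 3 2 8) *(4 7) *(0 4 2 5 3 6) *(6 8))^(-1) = (0 7)(1 5 3 4 8 6 2) = [7, 5, 1, 4, 8, 3, 2, 0, 6]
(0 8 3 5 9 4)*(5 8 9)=(0 9 4)(3 8)=[9, 1, 2, 8, 0, 5, 6, 7, 3, 4]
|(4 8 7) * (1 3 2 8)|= |(1 3 2 8 7 4)|= 6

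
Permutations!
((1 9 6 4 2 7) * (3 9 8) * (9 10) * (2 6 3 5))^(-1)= [0, 7, 5, 9, 6, 8, 4, 2, 1, 10, 3]= (1 7 2 5 8)(3 9 10)(4 6)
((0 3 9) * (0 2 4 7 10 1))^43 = [2, 9, 10, 4, 1, 5, 6, 0, 8, 7, 3] = (0 2 10 3 4 1 9 7)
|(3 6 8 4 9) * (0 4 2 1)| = 8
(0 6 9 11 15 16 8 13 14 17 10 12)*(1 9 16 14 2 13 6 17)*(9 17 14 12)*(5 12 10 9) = (0 14 1 17 9 11 15 10 5 12)(2 13)(6 16 8) = [14, 17, 13, 3, 4, 12, 16, 7, 6, 11, 5, 15, 0, 2, 1, 10, 8, 9]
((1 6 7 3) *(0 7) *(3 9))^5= (0 6 1 3 9 7)= [6, 3, 2, 9, 4, 5, 1, 0, 8, 7]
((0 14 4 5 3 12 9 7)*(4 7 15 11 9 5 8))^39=(15)(4 8)=[0, 1, 2, 3, 8, 5, 6, 7, 4, 9, 10, 11, 12, 13, 14, 15]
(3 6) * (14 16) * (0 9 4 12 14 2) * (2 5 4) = (0 9 2)(3 6)(4 12 14 16 5) = [9, 1, 0, 6, 12, 4, 3, 7, 8, 2, 10, 11, 14, 13, 16, 15, 5]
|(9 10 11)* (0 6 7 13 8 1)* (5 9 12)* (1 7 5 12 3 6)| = |(0 1)(3 6 5 9 10 11)(7 13 8)| = 6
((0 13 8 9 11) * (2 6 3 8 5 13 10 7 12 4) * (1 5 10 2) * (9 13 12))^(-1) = (0 11 9 7 10 13 8 3 6 2)(1 4 12 5) = [11, 4, 0, 6, 12, 1, 2, 10, 3, 7, 13, 9, 5, 8]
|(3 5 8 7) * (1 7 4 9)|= 7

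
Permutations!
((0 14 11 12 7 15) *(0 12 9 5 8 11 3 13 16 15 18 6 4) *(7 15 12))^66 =[0, 1, 2, 3, 4, 11, 6, 7, 9, 8, 10, 5, 12, 13, 14, 15, 16, 17, 18] =(18)(5 11)(8 9)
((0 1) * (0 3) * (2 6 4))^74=(0 3 1)(2 4 6)=[3, 0, 4, 1, 6, 5, 2]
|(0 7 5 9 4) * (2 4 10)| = |(0 7 5 9 10 2 4)| = 7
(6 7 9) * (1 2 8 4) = (1 2 8 4)(6 7 9) = [0, 2, 8, 3, 1, 5, 7, 9, 4, 6]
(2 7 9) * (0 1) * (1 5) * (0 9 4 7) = (0 5 1 9 2)(4 7) = [5, 9, 0, 3, 7, 1, 6, 4, 8, 2]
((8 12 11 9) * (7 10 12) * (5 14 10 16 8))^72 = [0, 1, 2, 3, 4, 5, 6, 7, 8, 9, 10, 11, 12, 13, 14, 15, 16] = (16)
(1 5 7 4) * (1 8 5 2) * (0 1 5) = (0 1 2 5 7 4 8) = [1, 2, 5, 3, 8, 7, 6, 4, 0]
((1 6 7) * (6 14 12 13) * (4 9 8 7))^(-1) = (1 7 8 9 4 6 13 12 14) = [0, 7, 2, 3, 6, 5, 13, 8, 9, 4, 10, 11, 14, 12, 1]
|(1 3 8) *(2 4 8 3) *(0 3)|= |(0 3)(1 2 4 8)|= 4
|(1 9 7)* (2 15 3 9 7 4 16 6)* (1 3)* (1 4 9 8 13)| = 5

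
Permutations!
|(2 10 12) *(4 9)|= |(2 10 12)(4 9)|= 6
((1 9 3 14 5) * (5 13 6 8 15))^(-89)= [0, 9, 2, 14, 4, 1, 8, 7, 15, 3, 10, 11, 12, 6, 13, 5]= (1 9 3 14 13 6 8 15 5)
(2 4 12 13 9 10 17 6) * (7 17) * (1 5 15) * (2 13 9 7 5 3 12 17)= (1 3 12 9 10 5 15)(2 4 17 6 13 7)= [0, 3, 4, 12, 17, 15, 13, 2, 8, 10, 5, 11, 9, 7, 14, 1, 16, 6]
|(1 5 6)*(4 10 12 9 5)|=|(1 4 10 12 9 5 6)|=7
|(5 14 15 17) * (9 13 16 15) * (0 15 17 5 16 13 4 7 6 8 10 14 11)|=28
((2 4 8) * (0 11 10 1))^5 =(0 11 10 1)(2 8 4) =[11, 0, 8, 3, 2, 5, 6, 7, 4, 9, 1, 10]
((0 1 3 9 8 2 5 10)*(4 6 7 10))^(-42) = (0 3 8 5 6 10 1 9 2 4 7) = [3, 9, 4, 8, 7, 6, 10, 0, 5, 2, 1]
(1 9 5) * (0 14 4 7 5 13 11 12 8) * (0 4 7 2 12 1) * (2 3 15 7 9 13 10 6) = (0 14 9 10 6 2 12 8 4 3 15 7 5)(1 13 11) = [14, 13, 12, 15, 3, 0, 2, 5, 4, 10, 6, 1, 8, 11, 9, 7]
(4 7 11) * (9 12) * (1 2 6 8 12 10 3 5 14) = (1 2 6 8 12 9 10 3 5 14)(4 7 11) = [0, 2, 6, 5, 7, 14, 8, 11, 12, 10, 3, 4, 9, 13, 1]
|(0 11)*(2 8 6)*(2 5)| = |(0 11)(2 8 6 5)| = 4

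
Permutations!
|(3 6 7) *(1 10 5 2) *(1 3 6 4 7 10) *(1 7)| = 8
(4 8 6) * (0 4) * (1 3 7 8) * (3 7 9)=[4, 7, 2, 9, 1, 5, 0, 8, 6, 3]=(0 4 1 7 8 6)(3 9)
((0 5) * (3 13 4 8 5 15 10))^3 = [3, 1, 2, 8, 0, 10, 6, 7, 15, 9, 4, 11, 12, 5, 14, 13] = (0 3 8 15 13 5 10 4)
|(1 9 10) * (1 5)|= 4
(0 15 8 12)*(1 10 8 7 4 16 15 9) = (0 9 1 10 8 12)(4 16 15 7) = [9, 10, 2, 3, 16, 5, 6, 4, 12, 1, 8, 11, 0, 13, 14, 7, 15]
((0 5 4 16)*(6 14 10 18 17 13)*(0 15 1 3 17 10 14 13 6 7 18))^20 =(0 17 5 6 4 13 16 7 15 18 1 10 3) =[17, 10, 2, 0, 13, 6, 4, 15, 8, 9, 3, 11, 12, 16, 14, 18, 7, 5, 1]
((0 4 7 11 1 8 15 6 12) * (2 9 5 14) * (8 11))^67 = (0 15 4 6 7 12 8)(1 11)(2 14 5 9) = [15, 11, 14, 3, 6, 9, 7, 12, 0, 2, 10, 1, 8, 13, 5, 4]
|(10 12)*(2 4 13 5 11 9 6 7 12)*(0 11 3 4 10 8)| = 28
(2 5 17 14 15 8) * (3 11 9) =(2 5 17 14 15 8)(3 11 9) =[0, 1, 5, 11, 4, 17, 6, 7, 2, 3, 10, 9, 12, 13, 15, 8, 16, 14]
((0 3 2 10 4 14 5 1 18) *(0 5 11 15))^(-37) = (0 10 11 3 4 15 2 14)(1 5 18) = [10, 5, 14, 4, 15, 18, 6, 7, 8, 9, 11, 3, 12, 13, 0, 2, 16, 17, 1]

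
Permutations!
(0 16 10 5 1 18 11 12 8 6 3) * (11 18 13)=(18)(0 16 10 5 1 13 11 12 8 6 3)=[16, 13, 2, 0, 4, 1, 3, 7, 6, 9, 5, 12, 8, 11, 14, 15, 10, 17, 18]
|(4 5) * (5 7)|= 3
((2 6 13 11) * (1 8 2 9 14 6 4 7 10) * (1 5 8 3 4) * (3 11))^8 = [0, 7, 4, 11, 9, 13, 2, 14, 3, 5, 6, 10, 12, 1, 8] = (1 7 14 8 3 11 10 6 2 4 9 5 13)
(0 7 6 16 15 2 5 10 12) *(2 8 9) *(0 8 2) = (0 7 6 16 15 2 5 10 12 8 9) = [7, 1, 5, 3, 4, 10, 16, 6, 9, 0, 12, 11, 8, 13, 14, 2, 15]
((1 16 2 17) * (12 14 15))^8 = [0, 1, 2, 3, 4, 5, 6, 7, 8, 9, 10, 11, 15, 13, 12, 14, 16, 17] = (17)(12 15 14)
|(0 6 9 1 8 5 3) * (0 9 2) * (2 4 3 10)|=|(0 6 4 3 9 1 8 5 10 2)|=10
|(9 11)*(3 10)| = 2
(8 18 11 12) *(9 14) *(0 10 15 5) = (0 10 15 5)(8 18 11 12)(9 14) = [10, 1, 2, 3, 4, 0, 6, 7, 18, 14, 15, 12, 8, 13, 9, 5, 16, 17, 11]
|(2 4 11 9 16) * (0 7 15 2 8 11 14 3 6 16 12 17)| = 14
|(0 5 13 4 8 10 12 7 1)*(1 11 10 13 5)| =12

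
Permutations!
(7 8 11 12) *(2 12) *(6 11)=(2 12 7 8 6 11)=[0, 1, 12, 3, 4, 5, 11, 8, 6, 9, 10, 2, 7]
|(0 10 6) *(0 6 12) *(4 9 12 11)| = 6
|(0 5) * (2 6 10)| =6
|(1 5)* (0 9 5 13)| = 5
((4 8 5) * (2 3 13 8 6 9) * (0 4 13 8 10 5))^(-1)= (0 8 3 2 9 6 4)(5 10 13)= [8, 1, 9, 2, 0, 10, 4, 7, 3, 6, 13, 11, 12, 5]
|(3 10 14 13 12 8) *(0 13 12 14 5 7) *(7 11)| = |(0 13 14 12 8 3 10 5 11 7)| = 10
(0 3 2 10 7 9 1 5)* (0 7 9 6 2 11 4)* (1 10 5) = (0 3 11 4)(2 5 7 6)(9 10) = [3, 1, 5, 11, 0, 7, 2, 6, 8, 10, 9, 4]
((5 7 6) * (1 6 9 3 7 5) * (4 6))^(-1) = (1 6 4)(3 9 7) = [0, 6, 2, 9, 1, 5, 4, 3, 8, 7]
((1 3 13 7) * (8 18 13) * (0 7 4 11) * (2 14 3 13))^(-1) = (0 11 4 13 1 7)(2 18 8 3 14) = [11, 7, 18, 14, 13, 5, 6, 0, 3, 9, 10, 4, 12, 1, 2, 15, 16, 17, 8]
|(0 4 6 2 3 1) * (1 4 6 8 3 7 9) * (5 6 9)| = |(0 9 1)(2 7 5 6)(3 4 8)| = 12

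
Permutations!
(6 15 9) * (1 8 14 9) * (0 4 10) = (0 4 10)(1 8 14 9 6 15) = [4, 8, 2, 3, 10, 5, 15, 7, 14, 6, 0, 11, 12, 13, 9, 1]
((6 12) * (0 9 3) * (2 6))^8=(0 3 9)(2 12 6)=[3, 1, 12, 9, 4, 5, 2, 7, 8, 0, 10, 11, 6]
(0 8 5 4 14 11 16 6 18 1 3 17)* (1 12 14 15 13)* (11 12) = [8, 3, 2, 17, 15, 4, 18, 7, 5, 9, 10, 16, 14, 1, 12, 13, 6, 0, 11] = (0 8 5 4 15 13 1 3 17)(6 18 11 16)(12 14)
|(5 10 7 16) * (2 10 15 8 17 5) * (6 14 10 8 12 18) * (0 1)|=12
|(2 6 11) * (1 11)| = 4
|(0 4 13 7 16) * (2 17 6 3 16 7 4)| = 6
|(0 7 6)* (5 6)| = 4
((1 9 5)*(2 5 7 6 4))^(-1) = (1 5 2 4 6 7 9) = [0, 5, 4, 3, 6, 2, 7, 9, 8, 1]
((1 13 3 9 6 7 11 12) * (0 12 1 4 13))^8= (0 11 6 3 4)(1 7 9 13 12)= [11, 7, 2, 4, 0, 5, 3, 9, 8, 13, 10, 6, 1, 12]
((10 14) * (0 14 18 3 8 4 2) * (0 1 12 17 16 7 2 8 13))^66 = [0, 1, 2, 3, 4, 5, 6, 7, 8, 9, 10, 11, 12, 13, 14, 15, 16, 17, 18] = (18)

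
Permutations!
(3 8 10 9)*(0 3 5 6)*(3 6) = (0 6)(3 8 10 9 5) = [6, 1, 2, 8, 4, 3, 0, 7, 10, 5, 9]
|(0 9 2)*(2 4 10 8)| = |(0 9 4 10 8 2)| = 6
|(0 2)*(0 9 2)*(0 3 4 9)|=5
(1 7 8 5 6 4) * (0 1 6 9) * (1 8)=(0 8 5 9)(1 7)(4 6)=[8, 7, 2, 3, 6, 9, 4, 1, 5, 0]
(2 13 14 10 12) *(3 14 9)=(2 13 9 3 14 10 12)=[0, 1, 13, 14, 4, 5, 6, 7, 8, 3, 12, 11, 2, 9, 10]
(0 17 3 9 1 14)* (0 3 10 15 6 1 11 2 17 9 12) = (0 9 11 2 17 10 15 6 1 14 3 12) = [9, 14, 17, 12, 4, 5, 1, 7, 8, 11, 15, 2, 0, 13, 3, 6, 16, 10]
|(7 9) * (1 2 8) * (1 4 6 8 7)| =|(1 2 7 9)(4 6 8)| =12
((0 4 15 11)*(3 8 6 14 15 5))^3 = (0 3 14)(4 8 15)(5 6 11) = [3, 1, 2, 14, 8, 6, 11, 7, 15, 9, 10, 5, 12, 13, 0, 4]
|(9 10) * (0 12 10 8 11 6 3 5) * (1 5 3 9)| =20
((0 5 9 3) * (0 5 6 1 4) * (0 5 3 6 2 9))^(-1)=(0 5 4 1 6 9 2)=[5, 6, 0, 3, 1, 4, 9, 7, 8, 2]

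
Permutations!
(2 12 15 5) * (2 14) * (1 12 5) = (1 12 15)(2 5 14) = [0, 12, 5, 3, 4, 14, 6, 7, 8, 9, 10, 11, 15, 13, 2, 1]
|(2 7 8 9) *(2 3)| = |(2 7 8 9 3)| = 5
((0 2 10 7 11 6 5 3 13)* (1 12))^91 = (0 2 10 7 11 6 5 3 13)(1 12) = [2, 12, 10, 13, 4, 3, 5, 11, 8, 9, 7, 6, 1, 0]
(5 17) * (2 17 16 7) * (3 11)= (2 17 5 16 7)(3 11)= [0, 1, 17, 11, 4, 16, 6, 2, 8, 9, 10, 3, 12, 13, 14, 15, 7, 5]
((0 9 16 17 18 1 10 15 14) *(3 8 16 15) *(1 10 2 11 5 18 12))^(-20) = (1 11 18 3 16 12 2 5 10 8 17) = [0, 11, 5, 16, 4, 10, 6, 7, 17, 9, 8, 18, 2, 13, 14, 15, 12, 1, 3]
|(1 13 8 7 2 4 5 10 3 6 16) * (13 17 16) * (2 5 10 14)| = 30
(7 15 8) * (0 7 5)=(0 7 15 8 5)=[7, 1, 2, 3, 4, 0, 6, 15, 5, 9, 10, 11, 12, 13, 14, 8]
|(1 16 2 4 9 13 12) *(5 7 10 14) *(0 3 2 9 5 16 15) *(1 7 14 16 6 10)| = |(0 3 2 4 5 14 6 10 16 9 13 12 7 1 15)| = 15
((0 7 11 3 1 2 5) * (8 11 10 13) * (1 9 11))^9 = (0 7 10 13 8 1 2 5) = [7, 2, 5, 3, 4, 0, 6, 10, 1, 9, 13, 11, 12, 8]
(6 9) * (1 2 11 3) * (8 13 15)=(1 2 11 3)(6 9)(8 13 15)=[0, 2, 11, 1, 4, 5, 9, 7, 13, 6, 10, 3, 12, 15, 14, 8]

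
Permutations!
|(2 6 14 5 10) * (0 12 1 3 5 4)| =10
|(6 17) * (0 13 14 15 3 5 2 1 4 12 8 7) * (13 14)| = |(0 14 15 3 5 2 1 4 12 8 7)(6 17)| = 22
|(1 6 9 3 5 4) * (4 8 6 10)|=15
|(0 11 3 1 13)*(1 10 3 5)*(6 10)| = |(0 11 5 1 13)(3 6 10)| = 15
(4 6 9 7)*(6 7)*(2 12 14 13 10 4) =(2 12 14 13 10 4 7)(6 9) =[0, 1, 12, 3, 7, 5, 9, 2, 8, 6, 4, 11, 14, 10, 13]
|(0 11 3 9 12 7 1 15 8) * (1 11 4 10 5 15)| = |(0 4 10 5 15 8)(3 9 12 7 11)| = 30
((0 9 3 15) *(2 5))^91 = (0 15 3 9)(2 5) = [15, 1, 5, 9, 4, 2, 6, 7, 8, 0, 10, 11, 12, 13, 14, 3]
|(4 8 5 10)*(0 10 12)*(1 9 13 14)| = |(0 10 4 8 5 12)(1 9 13 14)| = 12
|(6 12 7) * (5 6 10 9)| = |(5 6 12 7 10 9)| = 6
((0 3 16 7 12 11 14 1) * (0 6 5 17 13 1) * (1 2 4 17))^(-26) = (0 16 12 14 3 7 11)(1 6 5)(2 17)(4 13) = [16, 6, 17, 7, 13, 1, 5, 11, 8, 9, 10, 0, 14, 4, 3, 15, 12, 2]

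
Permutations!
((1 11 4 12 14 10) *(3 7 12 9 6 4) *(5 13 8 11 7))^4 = [0, 10, 2, 11, 9, 3, 4, 1, 13, 6, 14, 8, 7, 5, 12] = (1 10 14 12 7)(3 11 8 13 5)(4 9 6)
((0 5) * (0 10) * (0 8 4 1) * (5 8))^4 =(10) =[0, 1, 2, 3, 4, 5, 6, 7, 8, 9, 10]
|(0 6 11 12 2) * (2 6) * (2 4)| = 3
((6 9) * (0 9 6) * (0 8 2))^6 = (0 8)(2 9) = [8, 1, 9, 3, 4, 5, 6, 7, 0, 2]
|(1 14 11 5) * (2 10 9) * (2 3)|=4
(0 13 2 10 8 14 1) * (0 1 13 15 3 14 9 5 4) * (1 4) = (0 15 3 14 13 2 10 8 9 5 1 4) = [15, 4, 10, 14, 0, 1, 6, 7, 9, 5, 8, 11, 12, 2, 13, 3]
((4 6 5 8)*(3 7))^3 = (3 7)(4 8 5 6) = [0, 1, 2, 7, 8, 6, 4, 3, 5]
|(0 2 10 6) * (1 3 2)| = 6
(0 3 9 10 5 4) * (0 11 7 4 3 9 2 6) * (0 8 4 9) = (2 6 8 4 11 7 9 10 5 3) = [0, 1, 6, 2, 11, 3, 8, 9, 4, 10, 5, 7]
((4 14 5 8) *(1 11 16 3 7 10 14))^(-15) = [0, 10, 2, 8, 7, 16, 6, 4, 3, 9, 1, 14, 12, 13, 11, 15, 5] = (1 10)(3 8)(4 7)(5 16)(11 14)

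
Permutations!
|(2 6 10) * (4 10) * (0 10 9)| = 6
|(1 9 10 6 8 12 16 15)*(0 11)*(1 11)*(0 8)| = |(0 1 9 10 6)(8 12 16 15 11)| = 5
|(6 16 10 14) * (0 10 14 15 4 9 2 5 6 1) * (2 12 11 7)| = |(0 10 15 4 9 12 11 7 2 5 6 16 14 1)| = 14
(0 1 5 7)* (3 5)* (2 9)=(0 1 3 5 7)(2 9)=[1, 3, 9, 5, 4, 7, 6, 0, 8, 2]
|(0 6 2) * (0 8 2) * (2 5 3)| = |(0 6)(2 8 5 3)| = 4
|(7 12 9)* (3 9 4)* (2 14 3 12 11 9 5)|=12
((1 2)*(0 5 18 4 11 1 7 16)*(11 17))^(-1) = [16, 11, 1, 3, 18, 0, 6, 2, 8, 9, 10, 17, 12, 13, 14, 15, 7, 4, 5] = (0 16 7 2 1 11 17 4 18 5)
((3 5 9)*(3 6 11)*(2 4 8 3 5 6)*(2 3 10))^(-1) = (2 10 8 4)(3 9 5 11 6) = [0, 1, 10, 9, 2, 11, 3, 7, 4, 5, 8, 6]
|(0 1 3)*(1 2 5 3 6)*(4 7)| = |(0 2 5 3)(1 6)(4 7)| = 4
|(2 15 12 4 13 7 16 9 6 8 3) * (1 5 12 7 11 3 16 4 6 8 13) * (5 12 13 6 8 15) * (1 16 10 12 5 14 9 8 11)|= 12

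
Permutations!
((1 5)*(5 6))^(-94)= [0, 5, 2, 3, 4, 6, 1]= (1 5 6)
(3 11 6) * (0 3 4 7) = [3, 1, 2, 11, 7, 5, 4, 0, 8, 9, 10, 6] = (0 3 11 6 4 7)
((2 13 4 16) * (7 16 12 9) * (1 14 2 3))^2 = (1 2 4 9 16)(3 14 13 12 7) = [0, 2, 4, 14, 9, 5, 6, 3, 8, 16, 10, 11, 7, 12, 13, 15, 1]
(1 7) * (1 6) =[0, 7, 2, 3, 4, 5, 1, 6] =(1 7 6)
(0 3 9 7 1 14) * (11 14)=(0 3 9 7 1 11 14)=[3, 11, 2, 9, 4, 5, 6, 1, 8, 7, 10, 14, 12, 13, 0]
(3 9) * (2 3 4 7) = (2 3 9 4 7) = [0, 1, 3, 9, 7, 5, 6, 2, 8, 4]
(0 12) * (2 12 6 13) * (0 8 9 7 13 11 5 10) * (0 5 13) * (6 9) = (0 9 7)(2 12 8 6 11 13)(5 10) = [9, 1, 12, 3, 4, 10, 11, 0, 6, 7, 5, 13, 8, 2]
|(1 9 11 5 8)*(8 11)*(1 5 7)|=|(1 9 8 5 11 7)|=6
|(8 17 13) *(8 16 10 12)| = |(8 17 13 16 10 12)| = 6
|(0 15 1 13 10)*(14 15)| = |(0 14 15 1 13 10)| = 6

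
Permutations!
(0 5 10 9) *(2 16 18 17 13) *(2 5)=(0 2 16 18 17 13 5 10 9)=[2, 1, 16, 3, 4, 10, 6, 7, 8, 0, 9, 11, 12, 5, 14, 15, 18, 13, 17]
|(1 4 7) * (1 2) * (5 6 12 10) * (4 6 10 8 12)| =10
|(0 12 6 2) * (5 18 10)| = |(0 12 6 2)(5 18 10)| = 12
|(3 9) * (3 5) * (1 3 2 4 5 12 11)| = |(1 3 9 12 11)(2 4 5)| = 15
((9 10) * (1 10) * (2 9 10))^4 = (10)(1 2 9) = [0, 2, 9, 3, 4, 5, 6, 7, 8, 1, 10]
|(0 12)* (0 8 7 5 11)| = 6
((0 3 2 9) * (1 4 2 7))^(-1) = (0 9 2 4 1 7 3) = [9, 7, 4, 0, 1, 5, 6, 3, 8, 2]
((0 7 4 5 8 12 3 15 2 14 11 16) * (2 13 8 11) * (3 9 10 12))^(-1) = (0 16 11 5 4 7)(2 14)(3 8 13 15)(9 12 10) = [16, 1, 14, 8, 7, 4, 6, 0, 13, 12, 9, 5, 10, 15, 2, 3, 11]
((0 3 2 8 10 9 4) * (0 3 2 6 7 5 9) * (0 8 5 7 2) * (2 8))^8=(10)=[0, 1, 2, 3, 4, 5, 6, 7, 8, 9, 10]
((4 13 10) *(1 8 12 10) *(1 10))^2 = (1 12 8)(4 10 13) = [0, 12, 2, 3, 10, 5, 6, 7, 1, 9, 13, 11, 8, 4]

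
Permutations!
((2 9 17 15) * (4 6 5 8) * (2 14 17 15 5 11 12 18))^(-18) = [0, 1, 8, 3, 9, 18, 15, 7, 2, 4, 10, 14, 17, 13, 11, 6, 16, 12, 5] = (2 8)(4 9)(5 18)(6 15)(11 14)(12 17)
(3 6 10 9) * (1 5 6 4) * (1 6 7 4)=(1 5 7 4 6 10 9 3)=[0, 5, 2, 1, 6, 7, 10, 4, 8, 3, 9]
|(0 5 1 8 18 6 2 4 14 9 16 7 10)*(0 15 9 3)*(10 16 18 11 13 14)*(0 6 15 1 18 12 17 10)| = 34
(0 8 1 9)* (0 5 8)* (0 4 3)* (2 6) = (0 4 3)(1 9 5 8)(2 6) = [4, 9, 6, 0, 3, 8, 2, 7, 1, 5]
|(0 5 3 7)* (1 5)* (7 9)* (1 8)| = 7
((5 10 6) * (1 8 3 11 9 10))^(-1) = (1 5 6 10 9 11 3 8) = [0, 5, 2, 8, 4, 6, 10, 7, 1, 11, 9, 3]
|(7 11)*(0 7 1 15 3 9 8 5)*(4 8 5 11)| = 10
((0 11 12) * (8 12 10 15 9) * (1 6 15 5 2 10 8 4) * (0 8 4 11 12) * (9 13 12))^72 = (0 11 1 15 12)(4 6 13 8 9) = [11, 15, 2, 3, 6, 5, 13, 7, 9, 4, 10, 1, 0, 8, 14, 12]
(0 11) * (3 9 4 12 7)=(0 11)(3 9 4 12 7)=[11, 1, 2, 9, 12, 5, 6, 3, 8, 4, 10, 0, 7]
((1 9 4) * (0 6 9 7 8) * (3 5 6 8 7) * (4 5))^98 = (1 4 3)(5 9 6) = [0, 4, 2, 1, 3, 9, 5, 7, 8, 6]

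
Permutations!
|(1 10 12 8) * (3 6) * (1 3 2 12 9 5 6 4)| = |(1 10 9 5 6 2 12 8 3 4)| = 10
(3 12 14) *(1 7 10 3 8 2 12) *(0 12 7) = (0 12 14 8 2 7 10 3 1) = [12, 0, 7, 1, 4, 5, 6, 10, 2, 9, 3, 11, 14, 13, 8]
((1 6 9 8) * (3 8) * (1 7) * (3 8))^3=(1 8 6 7 9)=[0, 8, 2, 3, 4, 5, 7, 9, 6, 1]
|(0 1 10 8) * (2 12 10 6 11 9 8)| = |(0 1 6 11 9 8)(2 12 10)| = 6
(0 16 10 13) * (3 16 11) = [11, 1, 2, 16, 4, 5, 6, 7, 8, 9, 13, 3, 12, 0, 14, 15, 10] = (0 11 3 16 10 13)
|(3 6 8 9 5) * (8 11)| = |(3 6 11 8 9 5)| = 6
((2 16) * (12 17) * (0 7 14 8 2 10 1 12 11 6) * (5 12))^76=[11, 16, 14, 3, 4, 10, 17, 6, 7, 9, 2, 12, 1, 13, 0, 15, 8, 5]=(0 11 12 1 16 8 7 6 17 5 10 2 14)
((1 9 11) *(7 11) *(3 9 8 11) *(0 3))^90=(11)(0 9)(3 7)=[9, 1, 2, 7, 4, 5, 6, 3, 8, 0, 10, 11]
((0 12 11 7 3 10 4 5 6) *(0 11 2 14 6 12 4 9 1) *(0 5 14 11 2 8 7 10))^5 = (0 11 12 4 10 8 14 9 7 6 1 3 2 5) = [11, 3, 5, 2, 10, 0, 1, 6, 14, 7, 8, 12, 4, 13, 9]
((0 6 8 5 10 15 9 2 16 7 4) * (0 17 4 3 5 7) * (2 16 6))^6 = (17)(0 5 2 10 6 15 8 9 7 16 3) = [5, 1, 10, 0, 4, 2, 15, 16, 9, 7, 6, 11, 12, 13, 14, 8, 3, 17]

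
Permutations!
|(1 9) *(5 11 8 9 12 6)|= 7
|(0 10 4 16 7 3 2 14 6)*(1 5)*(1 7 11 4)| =|(0 10 1 5 7 3 2 14 6)(4 16 11)| =9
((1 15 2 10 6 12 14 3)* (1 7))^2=(1 2 6 14 7 15 10 12 3)=[0, 2, 6, 1, 4, 5, 14, 15, 8, 9, 12, 11, 3, 13, 7, 10]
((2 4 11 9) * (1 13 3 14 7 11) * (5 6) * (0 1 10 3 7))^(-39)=[9, 2, 0, 7, 1, 6, 5, 10, 8, 14, 13, 3, 12, 4, 11]=(0 9 14 11 3 7 10 13 4 1 2)(5 6)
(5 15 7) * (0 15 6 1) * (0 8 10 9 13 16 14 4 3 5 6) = (0 15 7 6 1 8 10 9 13 16 14 4 3 5) = [15, 8, 2, 5, 3, 0, 1, 6, 10, 13, 9, 11, 12, 16, 4, 7, 14]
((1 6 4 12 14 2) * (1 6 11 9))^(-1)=(1 9 11)(2 14 12 4 6)=[0, 9, 14, 3, 6, 5, 2, 7, 8, 11, 10, 1, 4, 13, 12]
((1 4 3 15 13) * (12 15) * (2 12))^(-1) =(1 13 15 12 2 3 4) =[0, 13, 3, 4, 1, 5, 6, 7, 8, 9, 10, 11, 2, 15, 14, 12]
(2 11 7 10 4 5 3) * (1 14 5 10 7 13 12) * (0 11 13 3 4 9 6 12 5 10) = (0 11 3 2 13 5 4)(1 14 10 9 6 12) = [11, 14, 13, 2, 0, 4, 12, 7, 8, 6, 9, 3, 1, 5, 10]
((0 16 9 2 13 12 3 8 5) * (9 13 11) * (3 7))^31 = (0 5 8 3 7 12 13 16)(2 11 9) = [5, 1, 11, 7, 4, 8, 6, 12, 3, 2, 10, 9, 13, 16, 14, 15, 0]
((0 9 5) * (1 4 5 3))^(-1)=(0 5 4 1 3 9)=[5, 3, 2, 9, 1, 4, 6, 7, 8, 0]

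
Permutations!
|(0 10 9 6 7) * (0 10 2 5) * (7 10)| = 3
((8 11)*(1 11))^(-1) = (1 8 11) = [0, 8, 2, 3, 4, 5, 6, 7, 11, 9, 10, 1]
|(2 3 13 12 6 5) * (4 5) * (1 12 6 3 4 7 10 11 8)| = |(1 12 3 13 6 7 10 11 8)(2 4 5)| = 9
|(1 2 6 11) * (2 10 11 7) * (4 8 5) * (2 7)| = 6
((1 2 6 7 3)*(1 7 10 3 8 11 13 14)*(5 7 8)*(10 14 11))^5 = (1 2 6 14)(3 10 8)(5 7)(11 13) = [0, 2, 6, 10, 4, 7, 14, 5, 3, 9, 8, 13, 12, 11, 1]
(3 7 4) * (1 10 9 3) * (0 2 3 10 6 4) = (0 2 3 7)(1 6 4)(9 10) = [2, 6, 3, 7, 1, 5, 4, 0, 8, 10, 9]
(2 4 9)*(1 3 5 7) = (1 3 5 7)(2 4 9) = [0, 3, 4, 5, 9, 7, 6, 1, 8, 2]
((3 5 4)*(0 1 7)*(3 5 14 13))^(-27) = [0, 1, 2, 3, 5, 4, 6, 7, 8, 9, 10, 11, 12, 13, 14] = (14)(4 5)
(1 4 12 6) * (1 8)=[0, 4, 2, 3, 12, 5, 8, 7, 1, 9, 10, 11, 6]=(1 4 12 6 8)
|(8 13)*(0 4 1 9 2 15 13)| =8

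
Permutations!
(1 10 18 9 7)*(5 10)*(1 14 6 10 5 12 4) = (1 12 4)(6 10 18 9 7 14) = [0, 12, 2, 3, 1, 5, 10, 14, 8, 7, 18, 11, 4, 13, 6, 15, 16, 17, 9]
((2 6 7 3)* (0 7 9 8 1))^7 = (0 1 8 9 6 2 3 7) = [1, 8, 3, 7, 4, 5, 2, 0, 9, 6]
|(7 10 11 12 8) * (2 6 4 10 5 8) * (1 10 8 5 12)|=|(1 10 11)(2 6 4 8 7 12)|=6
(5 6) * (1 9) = (1 9)(5 6) = [0, 9, 2, 3, 4, 6, 5, 7, 8, 1]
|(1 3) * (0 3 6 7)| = 5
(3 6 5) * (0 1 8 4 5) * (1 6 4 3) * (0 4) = (0 6 4 5 1 8 3) = [6, 8, 2, 0, 5, 1, 4, 7, 3]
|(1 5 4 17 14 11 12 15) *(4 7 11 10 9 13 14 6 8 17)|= |(1 5 7 11 12 15)(6 8 17)(9 13 14 10)|= 12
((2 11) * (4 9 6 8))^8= (11)= [0, 1, 2, 3, 4, 5, 6, 7, 8, 9, 10, 11]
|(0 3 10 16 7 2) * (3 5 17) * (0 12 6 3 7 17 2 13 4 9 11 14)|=|(0 5 2 12 6 3 10 16 17 7 13 4 9 11 14)|=15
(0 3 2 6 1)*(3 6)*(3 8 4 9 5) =(0 6 1)(2 8 4 9 5 3) =[6, 0, 8, 2, 9, 3, 1, 7, 4, 5]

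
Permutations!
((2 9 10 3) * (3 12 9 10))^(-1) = (2 3 9 12 10) = [0, 1, 3, 9, 4, 5, 6, 7, 8, 12, 2, 11, 10]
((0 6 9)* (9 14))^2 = [14, 1, 2, 3, 4, 5, 9, 7, 8, 6, 10, 11, 12, 13, 0] = (0 14)(6 9)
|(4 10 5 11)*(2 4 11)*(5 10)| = |(11)(2 4 5)| = 3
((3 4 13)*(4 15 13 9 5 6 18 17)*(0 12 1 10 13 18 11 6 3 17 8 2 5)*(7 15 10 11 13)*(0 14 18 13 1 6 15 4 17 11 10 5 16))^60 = (0 14 1 2 4 12 18 10 16 9 6 8 7) = [14, 2, 4, 3, 12, 5, 8, 0, 7, 6, 16, 11, 18, 13, 1, 15, 9, 17, 10]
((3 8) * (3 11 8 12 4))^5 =(3 4 12)(8 11) =[0, 1, 2, 4, 12, 5, 6, 7, 11, 9, 10, 8, 3]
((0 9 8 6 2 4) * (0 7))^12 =[4, 1, 8, 3, 6, 5, 9, 2, 0, 7] =(0 4 6 9 7 2 8)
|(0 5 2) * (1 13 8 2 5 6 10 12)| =|(0 6 10 12 1 13 8 2)| =8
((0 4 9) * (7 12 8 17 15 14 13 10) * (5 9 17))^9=[8, 1, 2, 3, 5, 7, 6, 14, 10, 12, 15, 11, 13, 17, 4, 0, 16, 9]=(0 8 10 15)(4 5 7 14)(9 12 13 17)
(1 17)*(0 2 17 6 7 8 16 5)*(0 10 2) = (1 6 7 8 16 5 10 2 17) = [0, 6, 17, 3, 4, 10, 7, 8, 16, 9, 2, 11, 12, 13, 14, 15, 5, 1]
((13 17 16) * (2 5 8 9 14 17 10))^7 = (2 13 17 9 5 10 16 14 8) = [0, 1, 13, 3, 4, 10, 6, 7, 2, 5, 16, 11, 12, 17, 8, 15, 14, 9]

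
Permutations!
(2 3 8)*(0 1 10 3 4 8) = (0 1 10 3)(2 4 8) = [1, 10, 4, 0, 8, 5, 6, 7, 2, 9, 3]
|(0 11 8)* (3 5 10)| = |(0 11 8)(3 5 10)| = 3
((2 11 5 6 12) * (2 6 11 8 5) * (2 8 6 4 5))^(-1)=(2 8 11 5 4 12 6)=[0, 1, 8, 3, 12, 4, 2, 7, 11, 9, 10, 5, 6]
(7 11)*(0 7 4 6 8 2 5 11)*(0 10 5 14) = (0 7 10 5 11 4 6 8 2 14) = [7, 1, 14, 3, 6, 11, 8, 10, 2, 9, 5, 4, 12, 13, 0]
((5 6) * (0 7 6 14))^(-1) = (0 14 5 6 7) = [14, 1, 2, 3, 4, 6, 7, 0, 8, 9, 10, 11, 12, 13, 5]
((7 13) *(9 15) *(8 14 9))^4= (15)= [0, 1, 2, 3, 4, 5, 6, 7, 8, 9, 10, 11, 12, 13, 14, 15]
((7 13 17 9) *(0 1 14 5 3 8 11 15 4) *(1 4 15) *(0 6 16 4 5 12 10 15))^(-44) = (17)(0 14 3 10 11)(1 5 12 8 15)(4 6 16) = [14, 5, 2, 10, 6, 12, 16, 7, 15, 9, 11, 0, 8, 13, 3, 1, 4, 17]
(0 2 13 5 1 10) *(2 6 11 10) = (0 6 11 10)(1 2 13 5) = [6, 2, 13, 3, 4, 1, 11, 7, 8, 9, 0, 10, 12, 5]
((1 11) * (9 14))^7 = (1 11)(9 14) = [0, 11, 2, 3, 4, 5, 6, 7, 8, 14, 10, 1, 12, 13, 9]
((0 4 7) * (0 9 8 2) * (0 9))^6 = [0, 1, 2, 3, 4, 5, 6, 7, 8, 9] = (9)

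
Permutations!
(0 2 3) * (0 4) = (0 2 3 4) = [2, 1, 3, 4, 0]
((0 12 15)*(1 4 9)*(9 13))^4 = (0 12 15) = [12, 1, 2, 3, 4, 5, 6, 7, 8, 9, 10, 11, 15, 13, 14, 0]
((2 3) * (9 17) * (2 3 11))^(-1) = [0, 1, 11, 3, 4, 5, 6, 7, 8, 17, 10, 2, 12, 13, 14, 15, 16, 9] = (2 11)(9 17)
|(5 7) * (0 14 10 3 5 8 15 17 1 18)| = 11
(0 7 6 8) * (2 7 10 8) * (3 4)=(0 10 8)(2 7 6)(3 4)=[10, 1, 7, 4, 3, 5, 2, 6, 0, 9, 8]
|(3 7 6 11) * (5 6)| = |(3 7 5 6 11)| = 5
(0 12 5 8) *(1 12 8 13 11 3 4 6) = [8, 12, 2, 4, 6, 13, 1, 7, 0, 9, 10, 3, 5, 11] = (0 8)(1 12 5 13 11 3 4 6)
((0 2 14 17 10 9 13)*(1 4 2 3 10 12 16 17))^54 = (17)(0 13 9 10 3)(1 2)(4 14) = [13, 2, 1, 0, 14, 5, 6, 7, 8, 10, 3, 11, 12, 9, 4, 15, 16, 17]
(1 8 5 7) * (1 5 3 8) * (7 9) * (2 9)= (2 9 7 5)(3 8)= [0, 1, 9, 8, 4, 2, 6, 5, 3, 7]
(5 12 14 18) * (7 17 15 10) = (5 12 14 18)(7 17 15 10) = [0, 1, 2, 3, 4, 12, 6, 17, 8, 9, 7, 11, 14, 13, 18, 10, 16, 15, 5]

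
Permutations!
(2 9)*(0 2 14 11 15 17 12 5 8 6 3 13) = (0 2 9 14 11 15 17 12 5 8 6 3 13) = [2, 1, 9, 13, 4, 8, 3, 7, 6, 14, 10, 15, 5, 0, 11, 17, 16, 12]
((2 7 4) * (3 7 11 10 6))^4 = (2 3 11 7 10 4 6) = [0, 1, 3, 11, 6, 5, 2, 10, 8, 9, 4, 7]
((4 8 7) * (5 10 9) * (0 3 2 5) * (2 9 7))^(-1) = (0 9 3)(2 8 4 7 10 5) = [9, 1, 8, 0, 7, 2, 6, 10, 4, 3, 5]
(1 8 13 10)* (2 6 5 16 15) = (1 8 13 10)(2 6 5 16 15) = [0, 8, 6, 3, 4, 16, 5, 7, 13, 9, 1, 11, 12, 10, 14, 2, 15]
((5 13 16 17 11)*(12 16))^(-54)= (17)= [0, 1, 2, 3, 4, 5, 6, 7, 8, 9, 10, 11, 12, 13, 14, 15, 16, 17]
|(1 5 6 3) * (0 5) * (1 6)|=6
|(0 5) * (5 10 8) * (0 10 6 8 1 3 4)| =8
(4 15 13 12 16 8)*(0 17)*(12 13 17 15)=(0 15 17)(4 12 16 8)=[15, 1, 2, 3, 12, 5, 6, 7, 4, 9, 10, 11, 16, 13, 14, 17, 8, 0]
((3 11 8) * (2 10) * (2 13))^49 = [0, 1, 10, 11, 4, 5, 6, 7, 3, 9, 13, 8, 12, 2] = (2 10 13)(3 11 8)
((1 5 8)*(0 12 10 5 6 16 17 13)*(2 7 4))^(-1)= (0 13 17 16 6 1 8 5 10 12)(2 4 7)= [13, 8, 4, 3, 7, 10, 1, 2, 5, 9, 12, 11, 0, 17, 14, 15, 6, 16]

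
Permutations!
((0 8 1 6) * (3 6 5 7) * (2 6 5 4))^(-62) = (0 2 1)(3 5 7)(4 8 6) = [2, 0, 1, 5, 8, 7, 4, 3, 6]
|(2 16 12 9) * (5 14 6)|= |(2 16 12 9)(5 14 6)|= 12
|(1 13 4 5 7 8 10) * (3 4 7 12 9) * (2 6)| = 10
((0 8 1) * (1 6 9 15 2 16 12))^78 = (0 16 9)(1 2 6)(8 12 15) = [16, 2, 6, 3, 4, 5, 1, 7, 12, 0, 10, 11, 15, 13, 14, 8, 9]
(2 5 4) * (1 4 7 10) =[0, 4, 5, 3, 2, 7, 6, 10, 8, 9, 1] =(1 4 2 5 7 10)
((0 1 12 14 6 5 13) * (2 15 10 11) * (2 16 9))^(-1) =(0 13 5 6 14 12 1)(2 9 16 11 10 15) =[13, 0, 9, 3, 4, 6, 14, 7, 8, 16, 15, 10, 1, 5, 12, 2, 11]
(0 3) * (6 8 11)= (0 3)(6 8 11)= [3, 1, 2, 0, 4, 5, 8, 7, 11, 9, 10, 6]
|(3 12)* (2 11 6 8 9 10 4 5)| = |(2 11 6 8 9 10 4 5)(3 12)| = 8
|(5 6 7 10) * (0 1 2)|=12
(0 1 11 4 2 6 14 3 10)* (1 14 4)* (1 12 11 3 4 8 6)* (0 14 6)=(0 6 8)(1 3 10 14 4 2)(11 12)=[6, 3, 1, 10, 2, 5, 8, 7, 0, 9, 14, 12, 11, 13, 4]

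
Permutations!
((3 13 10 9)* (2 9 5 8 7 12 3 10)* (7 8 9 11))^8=(2 7 3)(5 10 9)(11 12 13)=[0, 1, 7, 2, 4, 10, 6, 3, 8, 5, 9, 12, 13, 11]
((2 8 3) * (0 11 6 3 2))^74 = (0 6)(3 11) = [6, 1, 2, 11, 4, 5, 0, 7, 8, 9, 10, 3]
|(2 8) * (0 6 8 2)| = 3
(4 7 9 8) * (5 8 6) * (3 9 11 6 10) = (3 9 10)(4 7 11 6 5 8) = [0, 1, 2, 9, 7, 8, 5, 11, 4, 10, 3, 6]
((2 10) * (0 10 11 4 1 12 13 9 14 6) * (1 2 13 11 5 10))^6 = (0 5)(1 10)(2 6)(4 14)(9 11)(12 13) = [5, 10, 6, 3, 14, 0, 2, 7, 8, 11, 1, 9, 13, 12, 4]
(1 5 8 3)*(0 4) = (0 4)(1 5 8 3) = [4, 5, 2, 1, 0, 8, 6, 7, 3]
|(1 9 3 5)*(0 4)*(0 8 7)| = |(0 4 8 7)(1 9 3 5)| = 4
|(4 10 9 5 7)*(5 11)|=|(4 10 9 11 5 7)|=6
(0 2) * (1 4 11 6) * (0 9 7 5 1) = (0 2 9 7 5 1 4 11 6) = [2, 4, 9, 3, 11, 1, 0, 5, 8, 7, 10, 6]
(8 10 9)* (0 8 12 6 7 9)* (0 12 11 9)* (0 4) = [8, 1, 2, 3, 0, 5, 7, 4, 10, 11, 12, 9, 6] = (0 8 10 12 6 7 4)(9 11)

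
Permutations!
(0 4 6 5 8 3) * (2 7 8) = (0 4 6 5 2 7 8 3) = [4, 1, 7, 0, 6, 2, 5, 8, 3]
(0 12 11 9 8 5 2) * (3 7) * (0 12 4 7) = (0 4 7 3)(2 12 11 9 8 5) = [4, 1, 12, 0, 7, 2, 6, 3, 5, 8, 10, 9, 11]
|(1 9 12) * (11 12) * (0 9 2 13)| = 7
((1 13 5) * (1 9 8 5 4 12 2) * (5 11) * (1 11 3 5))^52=[0, 2, 4, 3, 1, 5, 6, 7, 8, 9, 10, 12, 13, 11]=(1 2 4)(11 12 13)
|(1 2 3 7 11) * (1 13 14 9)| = |(1 2 3 7 11 13 14 9)| = 8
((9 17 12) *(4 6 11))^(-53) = (4 6 11)(9 17 12) = [0, 1, 2, 3, 6, 5, 11, 7, 8, 17, 10, 4, 9, 13, 14, 15, 16, 12]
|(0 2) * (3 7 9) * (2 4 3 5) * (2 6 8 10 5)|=12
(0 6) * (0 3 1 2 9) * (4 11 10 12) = (0 6 3 1 2 9)(4 11 10 12) = [6, 2, 9, 1, 11, 5, 3, 7, 8, 0, 12, 10, 4]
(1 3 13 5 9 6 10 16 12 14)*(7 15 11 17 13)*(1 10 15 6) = [0, 3, 2, 7, 4, 9, 15, 6, 8, 1, 16, 17, 14, 5, 10, 11, 12, 13] = (1 3 7 6 15 11 17 13 5 9)(10 16 12 14)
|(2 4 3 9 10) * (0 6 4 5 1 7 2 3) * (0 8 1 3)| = 11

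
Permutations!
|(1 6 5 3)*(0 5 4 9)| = |(0 5 3 1 6 4 9)| = 7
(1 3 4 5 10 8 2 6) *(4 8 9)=[0, 3, 6, 8, 5, 10, 1, 7, 2, 4, 9]=(1 3 8 2 6)(4 5 10 9)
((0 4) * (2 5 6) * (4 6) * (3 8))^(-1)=(0 4 5 2 6)(3 8)=[4, 1, 6, 8, 5, 2, 0, 7, 3]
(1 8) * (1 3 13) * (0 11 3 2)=[11, 8, 0, 13, 4, 5, 6, 7, 2, 9, 10, 3, 12, 1]=(0 11 3 13 1 8 2)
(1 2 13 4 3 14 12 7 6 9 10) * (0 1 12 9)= [1, 2, 13, 14, 3, 5, 0, 6, 8, 10, 12, 11, 7, 4, 9]= (0 1 2 13 4 3 14 9 10 12 7 6)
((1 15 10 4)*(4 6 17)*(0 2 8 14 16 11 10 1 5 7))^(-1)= [7, 15, 0, 3, 17, 4, 10, 5, 2, 9, 11, 16, 12, 13, 8, 1, 14, 6]= (0 7 5 4 17 6 10 11 16 14 8 2)(1 15)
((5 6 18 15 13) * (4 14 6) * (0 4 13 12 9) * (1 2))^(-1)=[9, 2, 1, 3, 0, 13, 14, 7, 8, 12, 10, 11, 15, 5, 4, 18, 16, 17, 6]=(0 9 12 15 18 6 14 4)(1 2)(5 13)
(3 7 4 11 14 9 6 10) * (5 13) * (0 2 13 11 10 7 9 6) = (0 2 13 5 11 14 6 7 4 10 3 9) = [2, 1, 13, 9, 10, 11, 7, 4, 8, 0, 3, 14, 12, 5, 6]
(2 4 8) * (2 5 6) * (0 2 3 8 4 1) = (0 2 1)(3 8 5 6) = [2, 0, 1, 8, 4, 6, 3, 7, 5]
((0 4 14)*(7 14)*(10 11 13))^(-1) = (0 14 7 4)(10 13 11) = [14, 1, 2, 3, 0, 5, 6, 4, 8, 9, 13, 10, 12, 11, 7]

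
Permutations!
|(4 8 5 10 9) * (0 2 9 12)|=8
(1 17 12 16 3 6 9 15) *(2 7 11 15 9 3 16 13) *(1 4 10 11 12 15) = [0, 17, 7, 6, 10, 5, 3, 12, 8, 9, 11, 1, 13, 2, 14, 4, 16, 15] = (1 17 15 4 10 11)(2 7 12 13)(3 6)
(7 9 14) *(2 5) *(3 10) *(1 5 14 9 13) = (1 5 2 14 7 13)(3 10) = [0, 5, 14, 10, 4, 2, 6, 13, 8, 9, 3, 11, 12, 1, 7]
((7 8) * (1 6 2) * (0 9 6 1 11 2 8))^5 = (2 11) = [0, 1, 11, 3, 4, 5, 6, 7, 8, 9, 10, 2]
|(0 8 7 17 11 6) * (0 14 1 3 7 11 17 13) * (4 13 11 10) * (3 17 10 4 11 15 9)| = |(0 8 4 13)(1 17 10 11 6 14)(3 7 15 9)| = 12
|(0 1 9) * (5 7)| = |(0 1 9)(5 7)| = 6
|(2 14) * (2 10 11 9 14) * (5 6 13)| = |(5 6 13)(9 14 10 11)| = 12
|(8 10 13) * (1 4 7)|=3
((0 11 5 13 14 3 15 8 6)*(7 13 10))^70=[7, 1, 2, 0, 4, 14, 10, 15, 5, 9, 3, 13, 12, 8, 6, 11]=(0 7 15 11 13 8 5 14 6 10 3)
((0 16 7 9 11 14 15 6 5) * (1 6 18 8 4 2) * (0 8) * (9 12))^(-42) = (0 12 14)(7 11 18)(9 15 16) = [12, 1, 2, 3, 4, 5, 6, 11, 8, 15, 10, 18, 14, 13, 0, 16, 9, 17, 7]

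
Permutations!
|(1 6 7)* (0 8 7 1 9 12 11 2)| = |(0 8 7 9 12 11 2)(1 6)| = 14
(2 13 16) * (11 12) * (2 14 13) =(11 12)(13 16 14) =[0, 1, 2, 3, 4, 5, 6, 7, 8, 9, 10, 12, 11, 16, 13, 15, 14]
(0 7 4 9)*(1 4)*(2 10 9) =(0 7 1 4 2 10 9) =[7, 4, 10, 3, 2, 5, 6, 1, 8, 0, 9]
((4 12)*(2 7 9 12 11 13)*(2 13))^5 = (13)(2 11 4 12 9 7) = [0, 1, 11, 3, 12, 5, 6, 2, 8, 7, 10, 4, 9, 13]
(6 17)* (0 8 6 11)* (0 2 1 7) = [8, 7, 1, 3, 4, 5, 17, 0, 6, 9, 10, 2, 12, 13, 14, 15, 16, 11] = (0 8 6 17 11 2 1 7)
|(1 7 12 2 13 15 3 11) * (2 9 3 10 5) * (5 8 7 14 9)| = |(1 14 9 3 11)(2 13 15 10 8 7 12 5)| = 40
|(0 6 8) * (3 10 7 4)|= 12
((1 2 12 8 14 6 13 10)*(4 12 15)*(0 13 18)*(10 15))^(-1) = (0 18 6 14 8 12 4 15 13)(1 10 2) = [18, 10, 1, 3, 15, 5, 14, 7, 12, 9, 2, 11, 4, 0, 8, 13, 16, 17, 6]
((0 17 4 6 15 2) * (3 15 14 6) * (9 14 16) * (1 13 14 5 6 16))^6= (17)(1 6 5 9 16 14 13)= [0, 6, 2, 3, 4, 9, 5, 7, 8, 16, 10, 11, 12, 1, 13, 15, 14, 17]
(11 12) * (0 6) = [6, 1, 2, 3, 4, 5, 0, 7, 8, 9, 10, 12, 11] = (0 6)(11 12)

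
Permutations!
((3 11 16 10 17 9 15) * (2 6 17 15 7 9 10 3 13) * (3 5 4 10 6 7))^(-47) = (2 10 16 9 13 4 11 7 15 5 3)(6 17) = [0, 1, 10, 2, 11, 3, 17, 15, 8, 13, 16, 7, 12, 4, 14, 5, 9, 6]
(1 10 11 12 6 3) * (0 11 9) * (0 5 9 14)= (0 11 12 6 3 1 10 14)(5 9)= [11, 10, 2, 1, 4, 9, 3, 7, 8, 5, 14, 12, 6, 13, 0]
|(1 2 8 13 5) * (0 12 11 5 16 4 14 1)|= |(0 12 11 5)(1 2 8 13 16 4 14)|= 28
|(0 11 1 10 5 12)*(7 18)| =6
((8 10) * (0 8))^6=(10)=[0, 1, 2, 3, 4, 5, 6, 7, 8, 9, 10]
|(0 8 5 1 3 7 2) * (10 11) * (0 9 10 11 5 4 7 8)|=|(11)(1 3 8 4 7 2 9 10 5)|=9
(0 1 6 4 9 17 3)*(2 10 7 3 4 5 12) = [1, 6, 10, 0, 9, 12, 5, 3, 8, 17, 7, 11, 2, 13, 14, 15, 16, 4] = (0 1 6 5 12 2 10 7 3)(4 9 17)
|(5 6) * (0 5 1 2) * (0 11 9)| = 7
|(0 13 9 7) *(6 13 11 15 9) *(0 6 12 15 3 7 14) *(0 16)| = |(0 11 3 7 6 13 12 15 9 14 16)| = 11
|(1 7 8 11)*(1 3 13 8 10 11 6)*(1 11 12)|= 20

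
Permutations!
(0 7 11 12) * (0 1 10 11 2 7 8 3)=(0 8 3)(1 10 11 12)(2 7)=[8, 10, 7, 0, 4, 5, 6, 2, 3, 9, 11, 12, 1]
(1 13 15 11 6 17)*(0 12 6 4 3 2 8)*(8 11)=[12, 13, 11, 2, 3, 5, 17, 7, 0, 9, 10, 4, 6, 15, 14, 8, 16, 1]=(0 12 6 17 1 13 15 8)(2 11 4 3)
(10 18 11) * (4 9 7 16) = (4 9 7 16)(10 18 11) = [0, 1, 2, 3, 9, 5, 6, 16, 8, 7, 18, 10, 12, 13, 14, 15, 4, 17, 11]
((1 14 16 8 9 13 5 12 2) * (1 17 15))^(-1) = (1 15 17 2 12 5 13 9 8 16 14) = [0, 15, 12, 3, 4, 13, 6, 7, 16, 8, 10, 11, 5, 9, 1, 17, 14, 2]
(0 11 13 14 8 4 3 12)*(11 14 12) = (0 14 8 4 3 11 13 12) = [14, 1, 2, 11, 3, 5, 6, 7, 4, 9, 10, 13, 0, 12, 8]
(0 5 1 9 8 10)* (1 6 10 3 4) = (0 5 6 10)(1 9 8 3 4) = [5, 9, 2, 4, 1, 6, 10, 7, 3, 8, 0]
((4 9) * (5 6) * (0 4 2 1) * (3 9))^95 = (0 1 2 9 3 4)(5 6) = [1, 2, 9, 4, 0, 6, 5, 7, 8, 3]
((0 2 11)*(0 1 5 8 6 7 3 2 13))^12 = (13)(1 7)(2 8)(3 5)(6 11) = [0, 7, 8, 5, 4, 3, 11, 1, 2, 9, 10, 6, 12, 13]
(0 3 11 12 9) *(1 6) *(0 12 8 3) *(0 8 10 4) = (0 8 3 11 10 4)(1 6)(9 12) = [8, 6, 2, 11, 0, 5, 1, 7, 3, 12, 4, 10, 9]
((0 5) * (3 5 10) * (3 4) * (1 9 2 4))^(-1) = (0 5 3 4 2 9 1 10) = [5, 10, 9, 4, 2, 3, 6, 7, 8, 1, 0]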